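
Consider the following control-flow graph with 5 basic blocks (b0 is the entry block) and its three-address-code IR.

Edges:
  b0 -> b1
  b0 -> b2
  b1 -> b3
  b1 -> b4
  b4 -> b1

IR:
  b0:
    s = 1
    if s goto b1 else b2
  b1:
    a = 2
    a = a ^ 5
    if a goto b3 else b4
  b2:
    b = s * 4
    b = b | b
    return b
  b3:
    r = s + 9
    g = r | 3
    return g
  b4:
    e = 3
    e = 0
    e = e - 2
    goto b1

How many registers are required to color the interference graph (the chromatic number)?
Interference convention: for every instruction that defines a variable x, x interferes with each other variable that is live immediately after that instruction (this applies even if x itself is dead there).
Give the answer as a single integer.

Answer: 2

Derivation:
def/use:
  b0 def {s} use ∅
  b1 def {a} use ∅
  b2 def {b} use {s}
  b3 def {g,r} use {s}
  b4 def {e} use ∅

Liveness:
  b0 li=∅ lo={s}
  b1 li={s} lo={s}
  b2 li={s} lo=∅
  b3 li={s} lo=∅
  b4 li={s} lo={s}

Interfere edges:
  a↔{s}
  b↔∅
  e↔{s}
  g↔∅
  r↔∅
  s↔{a,e}

Colouring:
  lower bound: {a,s} mutually conflict ⇒ χ ≥ 2
  assign a→R1 b→R0 e→R1 g→R0 r→R0 s→R0 — no edge inside a register ⇒ χ ≤ 2
  χ = 2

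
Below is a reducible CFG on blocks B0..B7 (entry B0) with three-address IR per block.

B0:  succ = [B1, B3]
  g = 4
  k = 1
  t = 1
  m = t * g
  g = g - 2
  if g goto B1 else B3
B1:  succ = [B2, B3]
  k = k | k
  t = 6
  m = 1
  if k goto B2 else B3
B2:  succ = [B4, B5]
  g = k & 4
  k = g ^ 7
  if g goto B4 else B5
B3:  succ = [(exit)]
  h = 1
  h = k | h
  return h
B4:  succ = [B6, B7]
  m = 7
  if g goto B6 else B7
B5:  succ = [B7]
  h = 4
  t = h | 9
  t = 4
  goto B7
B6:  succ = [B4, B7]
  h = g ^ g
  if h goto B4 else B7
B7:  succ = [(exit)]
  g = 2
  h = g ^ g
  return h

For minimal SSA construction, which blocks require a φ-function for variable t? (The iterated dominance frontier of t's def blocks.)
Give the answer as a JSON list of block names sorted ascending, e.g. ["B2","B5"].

Answer: ["B3", "B7"]

Analysis:
idom tree: B1←B0 B2←B1 B3←B0 B4←B2 B5←B2 B6←B4 B7←B2
Join-block Dom:
  B3: preds {B0,B1}: {B0} ∩ {B0,B1} = {B0}; idom=B0
  B4: preds {B2,B6}: {B0,B1,B2} ∩ {B0,B1,B2,B4,B6} = {B0,B1,B2}; idom=B2
  B7: preds {B4,B5,B6}: {B0,B1,B2,B4} ∩ {B0,B1,B2,B5} ∩ {B0,B1,B2,B4,B6} = {B0,B1,B2}; idom=B2

DF derivation:
  join B3 pred B0: · stop@B0
  join B3 pred B1: B1 stop@B0
  join B4 pred B2: · stop@B2
  join B4 pred B6: B6→B4 stop@B2
  join B7 pred B4: B4 stop@B2
  join B7 pred B5: B5 stop@B2
  join B7 pred B6: B6→B4 stop@B2
  B0: DF=∅
  B1: DF={B3}
  B2: DF=∅
  B3: DF=∅
  B4: DF={B4,B7}
  B5: DF={B7}
  B6: DF={B4,B7}
  B7: DF=∅

φ for t: defs {B0,B1,B5}
  DF⁺ = {B3,B7}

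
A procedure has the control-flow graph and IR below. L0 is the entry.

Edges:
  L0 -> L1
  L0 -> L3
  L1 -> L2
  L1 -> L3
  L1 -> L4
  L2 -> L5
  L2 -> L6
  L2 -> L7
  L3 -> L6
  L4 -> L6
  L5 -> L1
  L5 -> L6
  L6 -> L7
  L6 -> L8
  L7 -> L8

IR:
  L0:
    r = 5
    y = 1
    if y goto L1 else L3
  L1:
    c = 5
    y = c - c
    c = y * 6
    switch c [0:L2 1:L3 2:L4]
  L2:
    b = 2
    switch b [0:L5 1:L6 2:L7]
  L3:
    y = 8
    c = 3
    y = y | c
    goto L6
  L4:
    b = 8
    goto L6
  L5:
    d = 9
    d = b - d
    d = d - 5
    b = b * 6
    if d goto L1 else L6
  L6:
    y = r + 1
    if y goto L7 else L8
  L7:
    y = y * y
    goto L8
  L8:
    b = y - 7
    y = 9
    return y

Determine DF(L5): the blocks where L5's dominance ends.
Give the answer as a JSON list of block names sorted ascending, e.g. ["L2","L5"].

Answer: ["L1", "L6"]

Analysis:
idom tree: L1←L0 L2←L1 L3←L0 L4←L1 L5←L2 L6←L0 L7←L0 L8←L0
Dom∩ at merges:
  L1: preds {L0,L5}: {L0} ∩ {L0,L1,L2,L5} = {L0}; idom=L0
  L3: preds {L0,L1}: {L0} ∩ {L0,L1} = {L0}; idom=L0
  L6: preds {L2,L3,L4,L5}: {L0,L1,L2} ∩ {L0,L3} ∩ {L0,L1,L4} ∩ {L0,L1,L2,L5} = {L0}; idom=L0
  L7: preds {L2,L6}: {L0,L1,L2} ∩ {L0,L6} = {L0}; idom=L0
  L8: preds {L6,L7}: {L0,L6} ∩ {L0,L7} = {L0}; idom=L0

DF derivation:
  L1←L0: walk · to L0
  L1←L5: walk L5→L2→L1 to L0
  L3←L0: walk · to L0
  L3←L1: walk L1 to L0
  L6←L2: walk L2→L1 to L0
  L6←L3: walk L3 to L0
  L6←L4: walk L4→L1 to L0
  L6←L5: walk L5→L2→L1 to L0
  L7←L2: walk L2→L1 to L0
  L7←L6: walk L6 to L0
  L8←L6: walk L6 to L0
  L8←L7: walk L7 to L0
  L0: DF=∅
  L1: DF={L1,L3,L6,L7}
  L2: DF={L1,L6,L7}
  L3: DF={L6}
  L4: DF={L6}
  L5: DF={L1,L6}
  L6: DF={L7,L8}
  L7: DF={L8}
  L8: DF=∅

DF(L5) = ["L1", "L6"]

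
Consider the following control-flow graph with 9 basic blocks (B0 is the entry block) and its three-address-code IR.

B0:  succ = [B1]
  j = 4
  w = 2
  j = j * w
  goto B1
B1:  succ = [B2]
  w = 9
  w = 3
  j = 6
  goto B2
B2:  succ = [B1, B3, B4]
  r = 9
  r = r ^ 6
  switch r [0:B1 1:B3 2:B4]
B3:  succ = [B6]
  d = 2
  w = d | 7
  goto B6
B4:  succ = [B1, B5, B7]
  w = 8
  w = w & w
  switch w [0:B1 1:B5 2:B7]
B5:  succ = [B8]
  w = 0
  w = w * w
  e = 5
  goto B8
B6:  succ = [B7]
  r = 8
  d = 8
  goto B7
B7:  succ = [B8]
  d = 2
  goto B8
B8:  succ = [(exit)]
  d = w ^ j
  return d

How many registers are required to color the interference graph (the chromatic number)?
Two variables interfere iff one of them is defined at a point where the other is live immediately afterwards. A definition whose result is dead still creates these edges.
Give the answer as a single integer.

Per-block:
  B0: {j,w} / ∅
  B1: {j,w} / ∅
  B2: {r} / ∅
  B3: {d,w} / ∅
  B4: {w} / ∅
  B5: {e,w} / ∅
  B6: {d,r} / ∅
  B7: {d} / ∅
  B8: {d} / {j,w}

Live sets:
  live B0: ∅→∅
  live B1: ∅→{j}
  live B2: {j}→{j}
  live B3: {j}→{j,w}
  live B4: {j}→{j,w}
  live B5: {j}→{j,w}
  live B6: {j,w}→{j,w}
  live B7: {j,w}→{j,w}
  live B8: {j,w}→∅

Interfere edges:
  d↔{j,w}
  e↔{j,w}
  j↔{d,e,r,w}
  r↔{j,w}
  w↔{d,e,j,r}

Registers:
  clique {d,j,w} ⇒ need ≥ 3
  assign d→c2 e→c2 j→c0 r→c2 w→c1 — no edge inside a register ⇒ χ ≤ 3
  χ = 3

Answer: 3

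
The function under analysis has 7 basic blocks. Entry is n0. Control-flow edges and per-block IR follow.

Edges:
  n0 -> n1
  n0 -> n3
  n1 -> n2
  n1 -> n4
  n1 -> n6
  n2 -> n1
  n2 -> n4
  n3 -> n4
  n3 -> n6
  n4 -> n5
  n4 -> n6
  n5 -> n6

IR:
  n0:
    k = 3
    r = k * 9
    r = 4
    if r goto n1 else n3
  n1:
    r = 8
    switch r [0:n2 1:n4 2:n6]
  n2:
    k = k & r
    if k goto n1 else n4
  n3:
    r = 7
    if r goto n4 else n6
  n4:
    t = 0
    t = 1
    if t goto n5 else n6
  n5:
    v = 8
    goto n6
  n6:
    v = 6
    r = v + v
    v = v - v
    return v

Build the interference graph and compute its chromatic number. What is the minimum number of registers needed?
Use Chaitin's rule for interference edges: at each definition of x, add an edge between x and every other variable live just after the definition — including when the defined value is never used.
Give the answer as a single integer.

def/use:
  n0 def {k,r} use ∅
  n1 def {r} use ∅
  n2 def {k} use {k,r}
  n3 def {r} use ∅
  n4 def {t} use ∅
  n5 def {v} use ∅
  n6 def {r,v} use ∅

Live sets:
  n0 li=∅ lo={k}
  n1 li={k} lo={k,r}
  n2 li={k,r} lo={k}
  n3 li=∅ lo=∅
  n4 li=∅ lo=∅
  n5 li=∅ lo=∅
  n6 li=∅ lo=∅

Interfere edges:
  k: {r}
  r: {k,v}
  t: ∅
  v: {r}

Chromatic number:
  {k,r} pairwise interfere (2-clique) ⇒ χ ≥ 2
  2-colouring: R0={r,t}  R1={k,v}
  χ = 2

Answer: 2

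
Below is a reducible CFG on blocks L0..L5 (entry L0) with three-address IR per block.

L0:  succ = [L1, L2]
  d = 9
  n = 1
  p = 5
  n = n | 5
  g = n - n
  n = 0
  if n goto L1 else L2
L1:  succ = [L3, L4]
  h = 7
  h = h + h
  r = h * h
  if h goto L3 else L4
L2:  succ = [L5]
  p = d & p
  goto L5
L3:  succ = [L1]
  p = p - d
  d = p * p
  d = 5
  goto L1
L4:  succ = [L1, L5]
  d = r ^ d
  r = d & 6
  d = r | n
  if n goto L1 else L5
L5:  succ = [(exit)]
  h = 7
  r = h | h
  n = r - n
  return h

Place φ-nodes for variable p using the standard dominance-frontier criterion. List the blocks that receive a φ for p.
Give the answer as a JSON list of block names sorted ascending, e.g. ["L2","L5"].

idom tree: L1←L0 L2←L0 L3←L1 L4←L1 L5←L0
Join-block Dom:
  L1: preds {L0,L3,L4}: {L0} ∩ {L0,L1,L3} ∩ {L0,L1,L4} = {L0}; idom=L0
  L5: preds {L2,L4}: {L0,L2} ∩ {L0,L1,L4} = {L0}; idom=L0

Frontier:
  L1←L0: walk · to L0
  L1←L3: walk L3→L1 to L0
  L1←L4: walk L4→L1 to L0
  L5←L2: walk L2 to L0
  L5←L4: walk L4→L1 to L0
  L0 → ∅
  L1 → {L1,L5}
  L2 → {L5}
  L3 → {L1}
  L4 → {L1,L5}
  L5 → ∅

φ for p: defs {L0,L2,L3}
  DF⁺ = {L1,L5}

Answer: ["L1", "L5"]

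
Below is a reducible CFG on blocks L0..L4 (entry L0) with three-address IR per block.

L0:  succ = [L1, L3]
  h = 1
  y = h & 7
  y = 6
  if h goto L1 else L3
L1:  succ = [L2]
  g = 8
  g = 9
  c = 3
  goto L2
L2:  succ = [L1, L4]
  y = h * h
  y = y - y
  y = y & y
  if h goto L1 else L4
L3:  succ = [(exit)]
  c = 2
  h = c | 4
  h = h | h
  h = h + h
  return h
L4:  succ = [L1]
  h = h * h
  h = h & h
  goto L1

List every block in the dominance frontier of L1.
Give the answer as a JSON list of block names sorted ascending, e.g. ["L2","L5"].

Answer: ["L1"]

Analysis:
idom tree: L1←L0 L2←L1 L3←L0 L4←L2
Join-block Dom:
  L1: preds {L0,L2,L4}: {L0} ∩ {L0,L1,L2} ∩ {L0,L1,L2,L4} = {L0}; idom=L0

Frontier:
  join L1 pred L0: · stop@L0
  join L1 pred L2: L2→L1 stop@L0
  join L1 pred L4: L4→L2→L1 stop@L0
  DF(L0)=∅
  DF(L1)={L1}
  DF(L2)={L1}
  DF(L3)=∅
  DF(L4)={L1}

DF(L1) = ["L1"]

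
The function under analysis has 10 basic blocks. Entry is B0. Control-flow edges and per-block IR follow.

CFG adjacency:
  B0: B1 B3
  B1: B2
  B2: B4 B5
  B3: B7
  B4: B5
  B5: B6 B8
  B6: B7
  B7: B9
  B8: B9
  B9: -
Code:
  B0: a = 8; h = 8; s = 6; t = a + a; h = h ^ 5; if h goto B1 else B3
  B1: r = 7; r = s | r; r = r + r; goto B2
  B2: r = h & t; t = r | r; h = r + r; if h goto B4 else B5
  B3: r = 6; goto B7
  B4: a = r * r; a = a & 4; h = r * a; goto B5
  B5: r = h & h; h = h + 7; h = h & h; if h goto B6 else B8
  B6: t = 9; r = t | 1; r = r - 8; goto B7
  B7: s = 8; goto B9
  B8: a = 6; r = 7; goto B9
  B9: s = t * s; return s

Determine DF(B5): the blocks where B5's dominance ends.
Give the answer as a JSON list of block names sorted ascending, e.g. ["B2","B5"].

Answer: ["B7", "B9"]

Working:
idom tree: B1←B0 B2←B1 B3←B0 B4←B2 B5←B2 B6←B5 B7←B0 B8←B5 B9←B0
Dom at joins:
  B5: preds {B2,B4}: {B0,B1,B2} ∩ {B0,B1,B2,B4} = {B0,B1,B2}; idom=B2
  B7: preds {B3,B6}: {B0,B3} ∩ {B0,B1,B2,B5,B6} = {B0}; idom=B0
  B9: preds {B7,B8}: {B0,B7} ∩ {B0,B1,B2,B5,B8} = {B0}; idom=B0

Frontier:
  join B5 pred B2: · stop@B2
  join B5 pred B4: B4 stop@B2
  join B7 pred B3: B3 stop@B0
  join B7 pred B6: B6→B5→B2→B1 stop@B0
  join B9 pred B7: B7 stop@B0
  join B9 pred B8: B8→B5→B2→B1 stop@B0
  B0: DF=∅
  B1: DF={B7,B9}
  B2: DF={B7,B9}
  B3: DF={B7}
  B4: DF={B5}
  B5: DF={B7,B9}
  B6: DF={B7}
  B7: DF={B9}
  B8: DF={B9}
  B9: DF=∅

DF(B5) = ["B7", "B9"]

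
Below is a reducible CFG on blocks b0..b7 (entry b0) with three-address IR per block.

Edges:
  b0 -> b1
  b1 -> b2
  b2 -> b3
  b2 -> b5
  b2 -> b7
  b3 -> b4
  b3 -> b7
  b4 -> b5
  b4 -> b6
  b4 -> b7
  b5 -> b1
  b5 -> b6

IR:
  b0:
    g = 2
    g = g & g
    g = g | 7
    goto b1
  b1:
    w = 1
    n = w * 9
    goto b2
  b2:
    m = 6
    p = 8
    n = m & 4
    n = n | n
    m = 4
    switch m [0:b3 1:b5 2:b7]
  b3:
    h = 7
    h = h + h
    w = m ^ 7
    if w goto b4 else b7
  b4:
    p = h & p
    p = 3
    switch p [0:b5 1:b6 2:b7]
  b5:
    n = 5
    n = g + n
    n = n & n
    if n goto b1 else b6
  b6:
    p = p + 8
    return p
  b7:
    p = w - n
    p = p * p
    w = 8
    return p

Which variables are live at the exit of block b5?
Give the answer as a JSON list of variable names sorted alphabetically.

Answer: ["g", "p"]

Analysis:
def/use:
  b0: def={g} ue=∅
  b1: def={n,w} ue=∅
  b2: def={m,n,p} ue=∅
  b3: def={h,w} ue={m}
  b4: def={p} ue={h,p}
  b5: def={n} ue={g}
  b6: def={p} ue={p}
  b7: def={p,w} ue={n,w}

Live sets:
  b0 li=∅ lo={g}
  b1 li={g} lo={g,w}
  b2 li={g,w} lo={g,m,n,p,w}
  b3 li={g,m,n,p} lo={g,h,n,p,w}
  b4 li={g,h,n,p,w} lo={g,n,p,w}
  b5 li={g,p} lo={g,p}
  b6 li={p} lo=∅
  b7 li={n,w} lo=∅

live-out(b5) = ["g", "p"]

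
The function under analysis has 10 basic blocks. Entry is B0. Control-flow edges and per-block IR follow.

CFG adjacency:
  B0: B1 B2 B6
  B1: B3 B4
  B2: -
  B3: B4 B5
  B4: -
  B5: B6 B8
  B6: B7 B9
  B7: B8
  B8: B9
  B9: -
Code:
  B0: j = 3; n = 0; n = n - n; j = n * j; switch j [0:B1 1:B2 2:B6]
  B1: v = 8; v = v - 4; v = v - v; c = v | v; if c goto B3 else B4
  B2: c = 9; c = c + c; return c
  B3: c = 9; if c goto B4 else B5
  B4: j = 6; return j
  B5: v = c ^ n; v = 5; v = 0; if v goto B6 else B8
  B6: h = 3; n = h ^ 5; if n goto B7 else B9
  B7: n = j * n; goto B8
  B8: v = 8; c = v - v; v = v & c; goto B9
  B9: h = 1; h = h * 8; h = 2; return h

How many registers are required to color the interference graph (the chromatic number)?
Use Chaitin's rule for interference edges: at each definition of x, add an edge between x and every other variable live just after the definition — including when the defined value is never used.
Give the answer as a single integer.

Answer: 4

Derivation:
Block summaries:
  B0 def {j,n} use ∅
  B1 def {c,v} use ∅
  B2 def {c} use ∅
  B3 def {c} use ∅
  B4 def {j} use ∅
  B5 def {v} use {c,n}
  B6 def {h,n} use ∅
  B7 def {n} use {j,n}
  B8 def {c,v} use ∅
  B9 def {h} use ∅

Backward fixpoint:
  live B0: ∅→{j,n}
  live B1: {j,n}→{j,n}
  live B2: ∅→∅
  live B3: {j,n}→{c,j,n}
  live B4: ∅→∅
  live B5: {c,j,n}→{j}
  live B6: {j}→{j,n}
  live B7: {j,n}→∅
  live B8: ∅→∅
  live B9: ∅→∅

Interfere edges:
  c↔{j,n,v}
  h↔{j}
  j↔{c,h,n,v}
  n↔{c,j,v}
  v↔{c,j,n}

Colouring:
  lower bound: {c,j,n,v} mutually conflict ⇒ χ ≥ 4
  assign c→R1 h→R1 j→R0 n→R2 v→R3 — no edge inside a register ⇒ χ ≤ 4
  χ = 4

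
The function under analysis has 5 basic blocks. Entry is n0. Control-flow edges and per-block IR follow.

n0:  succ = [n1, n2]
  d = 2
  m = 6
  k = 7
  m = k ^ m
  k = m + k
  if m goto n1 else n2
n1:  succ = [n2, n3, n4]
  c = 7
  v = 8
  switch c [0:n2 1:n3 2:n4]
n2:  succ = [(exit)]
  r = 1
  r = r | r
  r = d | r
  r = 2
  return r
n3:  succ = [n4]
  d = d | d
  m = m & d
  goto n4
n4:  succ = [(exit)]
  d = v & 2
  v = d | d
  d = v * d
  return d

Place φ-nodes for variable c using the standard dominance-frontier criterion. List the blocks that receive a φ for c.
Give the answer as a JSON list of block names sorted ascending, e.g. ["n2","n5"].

Answer: ["n2"]

Derivation:
idom tree: n1←n0 n2←n0 n3←n1 n4←n1
Dom at joins:
  n2: preds {n0,n1}: {n0} ∩ {n0,n1} = {n0}; idom=n0
  n4: preds {n1,n3}: {n0,n1} ∩ {n0,n1,n3} = {n0,n1}; idom=n1

DF derivation:
  join n2 pred n0: · stop@n0
  join n2 pred n1: n1 stop@n0
  join n4 pred n1: · stop@n1
  join n4 pred n3: n3 stop@n1
  DF(n0)=∅
  DF(n1)={n2}
  DF(n2)=∅
  DF(n3)={n4}
  DF(n4)=∅

φ for c: defs {n1}
  DF⁺ = {n2}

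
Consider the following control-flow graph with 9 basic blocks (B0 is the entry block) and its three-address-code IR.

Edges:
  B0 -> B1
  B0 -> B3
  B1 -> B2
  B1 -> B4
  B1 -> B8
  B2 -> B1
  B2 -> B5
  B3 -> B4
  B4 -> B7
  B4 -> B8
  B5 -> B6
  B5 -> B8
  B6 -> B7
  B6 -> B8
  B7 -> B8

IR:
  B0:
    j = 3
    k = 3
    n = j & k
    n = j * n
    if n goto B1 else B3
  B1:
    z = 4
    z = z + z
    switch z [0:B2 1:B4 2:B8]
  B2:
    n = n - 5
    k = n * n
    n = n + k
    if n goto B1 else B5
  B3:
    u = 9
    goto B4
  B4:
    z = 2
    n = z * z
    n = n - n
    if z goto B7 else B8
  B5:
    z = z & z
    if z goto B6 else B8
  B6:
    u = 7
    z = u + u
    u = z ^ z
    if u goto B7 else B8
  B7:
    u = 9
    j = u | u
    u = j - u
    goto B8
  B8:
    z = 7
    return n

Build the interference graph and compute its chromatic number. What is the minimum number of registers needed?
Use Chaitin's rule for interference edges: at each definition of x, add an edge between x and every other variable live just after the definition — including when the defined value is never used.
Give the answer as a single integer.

def/use:
  B0: {j,k,n} / ∅
  B1: {z} / ∅
  B2: {k,n} / {n}
  B3: {u} / ∅
  B4: {n,z} / ∅
  B5: {z} / {z}
  B6: {u,z} / ∅
  B7: {j,u} / ∅
  B8: {z} / {n}

Live sets:
  live B0: ∅→{n}
  live B1: {n}→{n,z}
  live B2: {n,z}→{n,z}
  live B3: ∅→∅
  live B4: ∅→{n}
  live B5: {n,z}→{n}
  live B6: {n}→{n}
  live B7: {n}→{n}
  live B8: {n}→∅

Conflict graph:
  j — {k,n,u}
  k — {j,n,z}
  n — {j,k,u,z}
  u — {j,n}
  z — {k,n}

Colouring:
  clique {j,k,n} ⇒ need ≥ 3
  assign j→r1 k→r2 n→r0 u→r2 z→r1 — no edge inside a register ⇒ χ ≤ 3
  χ = 3

Answer: 3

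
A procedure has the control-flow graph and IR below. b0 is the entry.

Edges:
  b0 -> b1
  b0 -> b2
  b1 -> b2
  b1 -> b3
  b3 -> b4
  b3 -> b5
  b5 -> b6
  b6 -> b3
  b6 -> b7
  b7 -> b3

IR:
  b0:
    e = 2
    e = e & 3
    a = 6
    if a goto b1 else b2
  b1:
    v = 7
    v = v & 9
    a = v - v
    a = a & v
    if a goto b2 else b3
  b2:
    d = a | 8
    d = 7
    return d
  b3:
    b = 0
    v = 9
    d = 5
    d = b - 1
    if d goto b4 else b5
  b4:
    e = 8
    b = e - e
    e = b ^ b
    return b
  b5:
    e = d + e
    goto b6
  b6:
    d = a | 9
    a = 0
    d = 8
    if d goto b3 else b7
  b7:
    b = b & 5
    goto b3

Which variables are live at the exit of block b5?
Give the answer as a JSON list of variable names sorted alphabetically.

def/use:
  b0: {a,e} / ∅
  b1: {a,v} / ∅
  b2: {d} / {a}
  b3: {b,d,v} / ∅
  b4: {b,e} / ∅
  b5: {e} / {d,e}
  b6: {a,d} / {a}
  b7: {b} / {b}

Backward fixpoint:
  b0: in=∅ out={a,e}
  b1: in={e} out={a,e}
  b2: in={a} out=∅
  b3: in={a,e} out={a,b,d,e}
  b4: in=∅ out=∅
  b5: in={a,b,d,e} out={a,b,e}
  b6: in={a,b,e} out={a,b,e}
  b7: in={a,b,e} out={a,e}

live-out(b5) = ["a", "b", "e"]

Answer: ["a", "b", "e"]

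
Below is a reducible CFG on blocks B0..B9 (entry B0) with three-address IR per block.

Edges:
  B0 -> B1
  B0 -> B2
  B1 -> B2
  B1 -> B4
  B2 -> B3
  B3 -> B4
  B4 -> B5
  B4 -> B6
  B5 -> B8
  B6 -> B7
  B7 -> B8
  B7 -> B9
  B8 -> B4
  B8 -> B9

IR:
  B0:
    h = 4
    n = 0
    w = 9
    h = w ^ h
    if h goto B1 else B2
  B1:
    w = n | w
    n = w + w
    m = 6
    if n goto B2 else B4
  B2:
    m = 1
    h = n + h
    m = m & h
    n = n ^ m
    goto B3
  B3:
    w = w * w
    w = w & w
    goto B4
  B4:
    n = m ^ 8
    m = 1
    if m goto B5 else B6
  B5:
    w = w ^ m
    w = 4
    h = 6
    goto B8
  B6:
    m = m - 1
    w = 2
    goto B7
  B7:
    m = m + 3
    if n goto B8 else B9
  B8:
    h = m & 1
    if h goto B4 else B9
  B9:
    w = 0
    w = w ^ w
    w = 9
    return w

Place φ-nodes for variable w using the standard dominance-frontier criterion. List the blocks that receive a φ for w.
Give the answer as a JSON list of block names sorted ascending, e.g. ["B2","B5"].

idom tree: B1←B0 B2←B0 B3←B2 B4←B0 B5←B4 B6←B4 B7←B6 B8←B4 B9←B4
Dom at joins:
  B2: preds {B0,B1}: {B0} ∩ {B0,B1} = {B0}; idom=B0
  B4: preds {B1,B3,B8}: {B0,B1} ∩ {B0,B2,B3} ∩ {B0,B4,B8} = {B0}; idom=B0
  B8: preds {B5,B7}: {B0,B4,B5} ∩ {B0,B4,B6,B7} = {B0,B4}; idom=B4
  B9: preds {B7,B8}: {B0,B4,B6,B7} ∩ {B0,B4,B8} = {B0,B4}; idom=B4

DF walk-up:
  B2←B0: walk · to B0
  B2←B1: walk B1 to B0
  B4←B1: walk B1 to B0
  B4←B3: walk B3→B2 to B0
  B4←B8: walk B8→B4 to B0
  B8←B5: walk B5 to B4
  B8←B7: walk B7→B6 to B4
  B9←B7: walk B7→B6 to B4
  B9←B8: walk B8 to B4
  B0: DF=∅
  B1: DF={B2,B4}
  B2: DF={B4}
  B3: DF={B4}
  B4: DF={B4}
  B5: DF={B8}
  B6: DF={B8,B9}
  B7: DF={B8,B9}
  B8: DF={B4,B9}
  B9: DF=∅

φ for w: defs {B0,B1,B3,B5,B6,B9}
  DF⁺ = {B2,B4,B8,B9}

Answer: ["B2", "B4", "B8", "B9"]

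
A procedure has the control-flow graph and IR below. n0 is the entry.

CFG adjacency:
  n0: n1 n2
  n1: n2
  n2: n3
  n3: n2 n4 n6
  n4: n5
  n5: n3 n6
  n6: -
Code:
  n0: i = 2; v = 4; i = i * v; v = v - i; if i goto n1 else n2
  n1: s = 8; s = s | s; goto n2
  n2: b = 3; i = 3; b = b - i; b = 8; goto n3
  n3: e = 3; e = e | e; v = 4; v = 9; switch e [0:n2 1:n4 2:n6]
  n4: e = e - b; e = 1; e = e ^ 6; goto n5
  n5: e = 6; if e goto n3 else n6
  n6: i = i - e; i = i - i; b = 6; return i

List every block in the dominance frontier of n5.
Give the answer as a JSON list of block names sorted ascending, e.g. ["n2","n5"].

idom tree: n1←n0 n2←n0 n3←n2 n4←n3 n5←n4 n6←n3
Dom∩ at merges:
  n2: preds {n0,n1,n3}: {n0} ∩ {n0,n1} ∩ {n0,n2,n3} = {n0}; idom=n0
  n3: preds {n2,n5}: {n0,n2} ∩ {n0,n2,n3,n4,n5} = {n0,n2}; idom=n2
  n6: preds {n3,n5}: {n0,n2,n3} ∩ {n0,n2,n3,n4,n5} = {n0,n2,n3}; idom=n3

Frontier:
  join n2 pred n0: · stop@n0
  join n2 pred n1: n1 stop@n0
  join n2 pred n3: n3→n2 stop@n0
  join n3 pred n2: · stop@n2
  join n3 pred n5: n5→n4→n3 stop@n2
  join n6 pred n3: · stop@n3
  join n6 pred n5: n5→n4 stop@n3
  n0: DF=∅
  n1: DF={n2}
  n2: DF={n2}
  n3: DF={n2,n3}
  n4: DF={n3,n6}
  n5: DF={n3,n6}
  n6: DF=∅

DF(n5) = ["n3", "n6"]

Answer: ["n3", "n6"]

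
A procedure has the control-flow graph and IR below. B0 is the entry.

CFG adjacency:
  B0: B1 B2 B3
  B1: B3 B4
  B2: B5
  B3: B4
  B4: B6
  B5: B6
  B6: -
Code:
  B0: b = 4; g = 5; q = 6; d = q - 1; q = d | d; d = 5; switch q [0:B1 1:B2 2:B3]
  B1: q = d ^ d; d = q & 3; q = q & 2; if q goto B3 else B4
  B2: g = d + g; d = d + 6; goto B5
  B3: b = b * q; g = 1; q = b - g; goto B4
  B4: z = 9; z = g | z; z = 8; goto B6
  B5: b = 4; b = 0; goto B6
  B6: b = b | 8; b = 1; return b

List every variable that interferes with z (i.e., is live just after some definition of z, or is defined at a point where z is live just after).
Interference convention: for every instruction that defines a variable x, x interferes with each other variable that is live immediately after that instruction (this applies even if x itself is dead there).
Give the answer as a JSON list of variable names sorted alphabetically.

Answer: ["b", "g"]

Working:
Block summaries:
  B0: def={b,d,g,q} ue=∅
  B1: def={d,q} ue={d}
  B2: def={d,g} ue={d,g}
  B3: def={b,g,q} ue={b,q}
  B4: def={z} ue={g}
  B5: def={b} ue=∅
  B6: def={b} ue={b}

Backward fixpoint:
  B0: in=∅ out={b,d,g,q}
  B1: in={b,d,g} out={b,g,q}
  B2: in={d,g} out=∅
  B3: in={b,q} out={b,g}
  B4: in={b,g} out={b}
  B5: in=∅ out={b}
  B6: in={b} out=∅

Interfere edges:
  b: {d,g,q,z}
  d: {b,g,q}
  g: {b,d,q,z}
  q: {b,d,g}
  z: {b,g}

N(z) = ["b", "g"]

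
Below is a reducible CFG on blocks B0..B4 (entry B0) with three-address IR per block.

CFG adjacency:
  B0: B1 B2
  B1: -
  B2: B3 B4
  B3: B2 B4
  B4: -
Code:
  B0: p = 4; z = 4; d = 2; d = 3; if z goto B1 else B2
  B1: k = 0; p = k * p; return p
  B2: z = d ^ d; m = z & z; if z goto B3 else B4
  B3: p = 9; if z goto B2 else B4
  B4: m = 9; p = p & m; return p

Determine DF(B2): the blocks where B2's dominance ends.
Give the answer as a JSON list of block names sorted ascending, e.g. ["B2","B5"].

Answer: ["B2"]

Derivation:
idom tree: B1←B0 B2←B0 B3←B2 B4←B2
Join-block Dom:
  B2: preds {B0,B3}: {B0} ∩ {B0,B2,B3} = {B0}; idom=B0
  B4: preds {B2,B3}: {B0,B2} ∩ {B0,B2,B3} = {B0,B2}; idom=B2

DF derivation:
  join B2 pred B0: · stop@B0
  join B2 pred B3: B3→B2 stop@B0
  join B4 pred B2: · stop@B2
  join B4 pred B3: B3 stop@B2
  B0: DF=∅
  B1: DF=∅
  B2: DF={B2}
  B3: DF={B2,B4}
  B4: DF=∅

DF(B2) = ["B2"]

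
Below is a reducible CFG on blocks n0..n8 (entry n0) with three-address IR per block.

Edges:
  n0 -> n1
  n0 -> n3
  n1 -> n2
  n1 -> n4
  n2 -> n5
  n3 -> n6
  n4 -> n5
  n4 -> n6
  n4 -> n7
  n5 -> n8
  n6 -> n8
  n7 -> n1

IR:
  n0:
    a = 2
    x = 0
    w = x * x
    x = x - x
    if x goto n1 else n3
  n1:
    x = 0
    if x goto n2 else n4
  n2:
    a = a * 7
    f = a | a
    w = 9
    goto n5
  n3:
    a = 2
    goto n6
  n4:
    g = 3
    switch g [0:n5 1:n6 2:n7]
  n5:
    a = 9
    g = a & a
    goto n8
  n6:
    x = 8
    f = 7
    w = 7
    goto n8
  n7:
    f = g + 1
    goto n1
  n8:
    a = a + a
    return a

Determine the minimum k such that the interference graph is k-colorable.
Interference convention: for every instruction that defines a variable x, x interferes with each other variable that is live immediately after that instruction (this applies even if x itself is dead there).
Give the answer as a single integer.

Answer: 3

Derivation:
Per-block:
  n0 def {a,w,x} use ∅
  n1 def {x} use ∅
  n2 def {a,f,w} use {a}
  n3 def {a} use ∅
  n4 def {g} use ∅
  n5 def {a,g} use ∅
  n6 def {f,w,x} use ∅
  n7 def {f} use {g}
  n8 def {a} use {a}

Backward fixpoint:
  live n0: ∅→{a}
  live n1: {a}→{a}
  live n2: {a}→∅
  live n3: ∅→{a}
  live n4: {a}→{a,g}
  live n5: ∅→{a}
  live n6: {a}→{a}
  live n7: {a,g}→{a}
  live n8: {a}→∅

Interfere edges:
  a: {f,g,w,x}
  f: {a}
  g: {a}
  w: {a,x}
  x: {a,w}

Colouring:
  clique {a,w,x} ⇒ need ≥ 3
  assign a→r0 f→r1 g→r1 w→r1 x→r2 — no edge inside a register ⇒ χ ≤ 3
  χ = 3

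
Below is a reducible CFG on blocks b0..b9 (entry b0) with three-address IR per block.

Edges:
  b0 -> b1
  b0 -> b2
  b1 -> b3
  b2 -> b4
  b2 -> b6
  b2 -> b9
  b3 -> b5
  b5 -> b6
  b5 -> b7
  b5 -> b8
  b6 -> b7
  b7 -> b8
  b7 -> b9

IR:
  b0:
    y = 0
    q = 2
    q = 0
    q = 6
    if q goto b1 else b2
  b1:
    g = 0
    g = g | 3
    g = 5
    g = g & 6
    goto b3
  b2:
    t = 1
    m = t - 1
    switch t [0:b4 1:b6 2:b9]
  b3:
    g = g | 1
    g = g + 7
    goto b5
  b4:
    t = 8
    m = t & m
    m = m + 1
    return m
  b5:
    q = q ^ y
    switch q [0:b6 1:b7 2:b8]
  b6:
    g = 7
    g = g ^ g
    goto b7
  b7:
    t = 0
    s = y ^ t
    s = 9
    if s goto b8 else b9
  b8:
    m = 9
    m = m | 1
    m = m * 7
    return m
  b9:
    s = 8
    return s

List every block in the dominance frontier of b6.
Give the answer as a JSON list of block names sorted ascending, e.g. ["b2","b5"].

Answer: ["b7"]

Working:
idom tree: b1←b0 b2←b0 b3←b1 b4←b2 b5←b3 b6←b0 b7←b0 b8←b0 b9←b0
Join-block Dom:
  b6: preds {b2,b5}: {b0,b2} ∩ {b0,b1,b3,b5} = {b0}; idom=b0
  b7: preds {b5,b6}: {b0,b1,b3,b5} ∩ {b0,b6} = {b0}; idom=b0
  b8: preds {b5,b7}: {b0,b1,b3,b5} ∩ {b0,b7} = {b0}; idom=b0
  b9: preds {b2,b7}: {b0,b2} ∩ {b0,b7} = {b0}; idom=b0

DF walk-up:
  join b6 pred b2: b2 stop@b0
  join b6 pred b5: b5→b3→b1 stop@b0
  join b7 pred b5: b5→b3→b1 stop@b0
  join b7 pred b6: b6 stop@b0
  join b8 pred b5: b5→b3→b1 stop@b0
  join b8 pred b7: b7 stop@b0
  join b9 pred b2: b2 stop@b0
  join b9 pred b7: b7 stop@b0
  DF(b0)=∅
  DF(b1)={b6,b7,b8}
  DF(b2)={b6,b9}
  DF(b3)={b6,b7,b8}
  DF(b4)=∅
  DF(b5)={b6,b7,b8}
  DF(b6)={b7}
  DF(b7)={b8,b9}
  DF(b8)=∅
  DF(b9)=∅

DF(b6) = ["b7"]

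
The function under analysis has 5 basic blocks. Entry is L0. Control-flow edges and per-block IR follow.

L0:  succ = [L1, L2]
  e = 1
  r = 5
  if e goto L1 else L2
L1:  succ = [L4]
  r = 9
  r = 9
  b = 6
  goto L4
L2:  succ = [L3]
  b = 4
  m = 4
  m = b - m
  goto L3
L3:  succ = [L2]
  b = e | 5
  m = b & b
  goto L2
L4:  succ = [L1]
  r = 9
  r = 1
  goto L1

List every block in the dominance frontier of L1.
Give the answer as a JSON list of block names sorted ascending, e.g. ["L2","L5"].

idom tree: L1←L0 L2←L0 L3←L2 L4←L1
Join-block Dom:
  L1: preds {L0,L4}: {L0} ∩ {L0,L1,L4} = {L0}; idom=L0
  L2: preds {L0,L3}: {L0} ∩ {L0,L2,L3} = {L0}; idom=L0

DF derivation:
  L1←L0: walk · to L0
  L1←L4: walk L4→L1 to L0
  L2←L0: walk · to L0
  L2←L3: walk L3→L2 to L0
  DF(L0)=∅
  DF(L1)={L1}
  DF(L2)={L2}
  DF(L3)={L2}
  DF(L4)={L1}

DF(L1) = ["L1"]

Answer: ["L1"]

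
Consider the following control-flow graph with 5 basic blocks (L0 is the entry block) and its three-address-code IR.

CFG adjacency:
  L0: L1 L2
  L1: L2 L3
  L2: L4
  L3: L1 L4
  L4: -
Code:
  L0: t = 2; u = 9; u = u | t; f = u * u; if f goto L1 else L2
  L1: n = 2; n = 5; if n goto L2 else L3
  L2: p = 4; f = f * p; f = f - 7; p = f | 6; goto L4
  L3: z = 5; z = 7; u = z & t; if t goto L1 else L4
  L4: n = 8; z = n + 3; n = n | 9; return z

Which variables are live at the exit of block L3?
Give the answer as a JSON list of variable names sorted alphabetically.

Block summaries:
  L0: {f,t,u} / ∅
  L1: {n} / ∅
  L2: {f,p} / {f}
  L3: {u,z} / {t}
  L4: {n,z} / ∅

Backward fixpoint:
  live L0: ∅→{f,t}
  live L1: {f,t}→{f,t}
  live L2: {f}→∅
  live L3: {f,t}→{f,t}
  live L4: ∅→∅

live-out(L3) = ["f", "t"]

Answer: ["f", "t"]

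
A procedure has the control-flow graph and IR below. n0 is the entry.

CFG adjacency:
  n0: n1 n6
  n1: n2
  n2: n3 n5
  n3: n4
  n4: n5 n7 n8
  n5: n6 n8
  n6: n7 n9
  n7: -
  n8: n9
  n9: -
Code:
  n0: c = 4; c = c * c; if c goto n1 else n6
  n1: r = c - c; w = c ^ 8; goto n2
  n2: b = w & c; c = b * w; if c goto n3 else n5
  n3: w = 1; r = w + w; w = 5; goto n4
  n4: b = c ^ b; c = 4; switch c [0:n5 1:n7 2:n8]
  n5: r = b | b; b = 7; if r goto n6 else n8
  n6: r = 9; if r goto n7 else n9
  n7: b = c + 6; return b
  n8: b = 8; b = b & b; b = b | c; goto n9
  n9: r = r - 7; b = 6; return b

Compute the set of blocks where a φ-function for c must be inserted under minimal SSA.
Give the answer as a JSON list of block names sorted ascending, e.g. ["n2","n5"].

idom tree: n1←n0 n2←n1 n3←n2 n4←n3 n5←n2 n6←n0 n7←n0 n8←n2 n9←n0
Join-block Dom:
  n5: preds {n2,n4}: {n0,n1,n2} ∩ {n0,n1,n2,n3,n4} = {n0,n1,n2}; idom=n2
  n6: preds {n0,n5}: {n0} ∩ {n0,n1,n2,n5} = {n0}; idom=n0
  n7: preds {n4,n6}: {n0,n1,n2,n3,n4} ∩ {n0,n6} = {n0}; idom=n0
  n8: preds {n4,n5}: {n0,n1,n2,n3,n4} ∩ {n0,n1,n2,n5} = {n0,n1,n2}; idom=n2
  n9: preds {n6,n8}: {n0,n6} ∩ {n0,n1,n2,n8} = {n0}; idom=n0

DF walk-up:
  n5←n2: walk · to n2
  n5←n4: walk n4→n3 to n2
  n6←n0: walk · to n0
  n6←n5: walk n5→n2→n1 to n0
  n7←n4: walk n4→n3→n2→n1 to n0
  n7←n6: walk n6 to n0
  n8←n4: walk n4→n3 to n2
  n8←n5: walk n5 to n2
  n9←n6: walk n6 to n0
  n9←n8: walk n8→n2→n1 to n0
  n0: DF=∅
  n1: DF={n6,n7,n9}
  n2: DF={n6,n7,n9}
  n3: DF={n5,n7,n8}
  n4: DF={n5,n7,n8}
  n5: DF={n6,n8}
  n6: DF={n7,n9}
  n7: DF=∅
  n8: DF={n9}
  n9: DF=∅

φ for c: defs {n0,n2,n4}
  DF⁺ = {n5,n6,n7,n8,n9}

Answer: ["n5", "n6", "n7", "n8", "n9"]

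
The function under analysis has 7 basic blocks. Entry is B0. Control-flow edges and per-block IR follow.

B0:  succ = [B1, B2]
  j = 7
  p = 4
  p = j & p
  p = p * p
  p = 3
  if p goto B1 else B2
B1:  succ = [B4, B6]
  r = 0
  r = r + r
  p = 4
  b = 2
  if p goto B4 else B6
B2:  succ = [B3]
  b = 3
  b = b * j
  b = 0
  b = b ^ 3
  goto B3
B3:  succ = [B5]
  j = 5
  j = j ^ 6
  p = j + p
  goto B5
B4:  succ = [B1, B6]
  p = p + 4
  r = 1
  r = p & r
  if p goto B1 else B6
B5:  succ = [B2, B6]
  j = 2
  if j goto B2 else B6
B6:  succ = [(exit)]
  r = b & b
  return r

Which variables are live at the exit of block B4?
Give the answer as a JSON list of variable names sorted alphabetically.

Answer: ["b"]

Working:
def/use:
  B0: {j,p} / ∅
  B1: {b,p,r} / ∅
  B2: {b} / {j}
  B3: {j,p} / {p}
  B4: {p,r} / {p}
  B5: {j} / ∅
  B6: {r} / {b}

Backward fixpoint:
  live B0: ∅→{j,p}
  live B1: ∅→{b,p}
  live B2: {j,p}→{b,p}
  live B3: {b,p}→{b,p}
  live B4: {b,p}→{b}
  live B5: {b,p}→{b,j,p}
  live B6: {b}→∅

live-out(B4) = ["b"]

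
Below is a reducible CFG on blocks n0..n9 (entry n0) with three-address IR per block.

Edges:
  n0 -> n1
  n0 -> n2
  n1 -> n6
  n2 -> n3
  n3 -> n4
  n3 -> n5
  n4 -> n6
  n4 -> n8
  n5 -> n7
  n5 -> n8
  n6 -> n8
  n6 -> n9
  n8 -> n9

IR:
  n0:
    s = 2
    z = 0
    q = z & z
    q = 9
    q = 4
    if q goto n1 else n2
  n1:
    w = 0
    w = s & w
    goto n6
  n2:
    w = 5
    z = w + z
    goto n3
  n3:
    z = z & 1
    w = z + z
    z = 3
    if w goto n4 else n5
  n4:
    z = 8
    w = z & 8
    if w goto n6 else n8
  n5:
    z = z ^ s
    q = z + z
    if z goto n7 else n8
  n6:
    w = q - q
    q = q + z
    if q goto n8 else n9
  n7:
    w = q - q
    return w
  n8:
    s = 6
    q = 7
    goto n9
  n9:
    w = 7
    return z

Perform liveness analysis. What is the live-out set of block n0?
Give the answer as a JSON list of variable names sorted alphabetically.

Block summaries:
  n0: def={q,s,z} ue=∅
  n1: def={w} ue={s}
  n2: def={w,z} ue={z}
  n3: def={w,z} ue={z}
  n4: def={w,z} ue=∅
  n5: def={q,z} ue={s,z}
  n6: def={q,w} ue={q,z}
  n7: def={w} ue={q}
  n8: def={q,s} ue=∅
  n9: def={w} ue={z}

Live sets:
  live n0: ∅→{q,s,z}
  live n1: {q,s,z}→{q,z}
  live n2: {q,s,z}→{q,s,z}
  live n3: {q,s,z}→{q,s,z}
  live n4: {q}→{q,z}
  live n5: {s,z}→{q,z}
  live n6: {q,z}→{z}
  live n7: {q}→∅
  live n8: {z}→{z}
  live n9: {z}→∅

live-out(n0) = ["q", "s", "z"]

Answer: ["q", "s", "z"]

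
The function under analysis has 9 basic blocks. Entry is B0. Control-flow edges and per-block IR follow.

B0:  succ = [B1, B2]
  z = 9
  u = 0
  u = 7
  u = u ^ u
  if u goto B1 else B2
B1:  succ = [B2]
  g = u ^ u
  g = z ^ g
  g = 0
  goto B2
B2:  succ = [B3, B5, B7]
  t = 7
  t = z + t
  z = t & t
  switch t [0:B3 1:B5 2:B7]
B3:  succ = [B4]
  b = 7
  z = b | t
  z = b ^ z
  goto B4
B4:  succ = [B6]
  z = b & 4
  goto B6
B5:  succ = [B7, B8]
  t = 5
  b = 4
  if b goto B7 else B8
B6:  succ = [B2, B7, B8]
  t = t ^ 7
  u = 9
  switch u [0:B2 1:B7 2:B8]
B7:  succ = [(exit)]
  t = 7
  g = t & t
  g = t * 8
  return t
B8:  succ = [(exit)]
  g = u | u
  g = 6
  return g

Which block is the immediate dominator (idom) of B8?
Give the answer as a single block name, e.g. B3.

Answer: B2

Working:
idom tree: B1←B0 B2←B0 B3←B2 B4←B3 B5←B2 B6←B4 B7←B2 B8←B2
Join-block Dom:
  B2: preds {B0,B1,B6}: {B0} ∩ {B0,B1} ∩ {B0,B2,B3,B4,B6} = {B0}; idom=B0
  B7: preds {B2,B5,B6}: {B0,B2} ∩ {B0,B2,B5} ∩ {B0,B2,B3,B4,B6} = {B0,B2}; idom=B2
  B8: preds {B5,B6}: {B0,B2,B5} ∩ {B0,B2,B3,B4,B6} = {B0,B2}; idom=B2

idom(B8) = B2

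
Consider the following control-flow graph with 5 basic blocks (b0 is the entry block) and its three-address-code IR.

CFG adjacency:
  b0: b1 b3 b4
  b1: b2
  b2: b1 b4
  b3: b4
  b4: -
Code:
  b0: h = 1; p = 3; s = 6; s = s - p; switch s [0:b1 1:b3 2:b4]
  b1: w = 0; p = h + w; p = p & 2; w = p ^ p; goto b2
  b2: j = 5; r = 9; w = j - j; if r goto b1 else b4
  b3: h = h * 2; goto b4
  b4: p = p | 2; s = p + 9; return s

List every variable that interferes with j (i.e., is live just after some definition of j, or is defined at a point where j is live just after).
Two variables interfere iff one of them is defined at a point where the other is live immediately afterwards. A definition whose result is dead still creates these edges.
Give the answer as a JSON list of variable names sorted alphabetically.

def/use:
  b0: def={h,p,s} ue=∅
  b1: def={p,w} ue={h}
  b2: def={j,r,w} ue=∅
  b3: def={h} ue={h}
  b4: def={p,s} ue={p}

Liveness:
  b0: in=∅ out={h,p}
  b1: in={h} out={h,p}
  b2: in={h,p} out={h,p}
  b3: in={h,p} out={p}
  b4: in={p} out=∅

Conflict graph:
  h: {j,p,r,s,w}
  j: {h,p,r}
  p: {h,j,r,s,w}
  r: {h,j,p,w}
  s: {h,p}
  w: {h,p,r}

N(j) = ["h", "p", "r"]

Answer: ["h", "p", "r"]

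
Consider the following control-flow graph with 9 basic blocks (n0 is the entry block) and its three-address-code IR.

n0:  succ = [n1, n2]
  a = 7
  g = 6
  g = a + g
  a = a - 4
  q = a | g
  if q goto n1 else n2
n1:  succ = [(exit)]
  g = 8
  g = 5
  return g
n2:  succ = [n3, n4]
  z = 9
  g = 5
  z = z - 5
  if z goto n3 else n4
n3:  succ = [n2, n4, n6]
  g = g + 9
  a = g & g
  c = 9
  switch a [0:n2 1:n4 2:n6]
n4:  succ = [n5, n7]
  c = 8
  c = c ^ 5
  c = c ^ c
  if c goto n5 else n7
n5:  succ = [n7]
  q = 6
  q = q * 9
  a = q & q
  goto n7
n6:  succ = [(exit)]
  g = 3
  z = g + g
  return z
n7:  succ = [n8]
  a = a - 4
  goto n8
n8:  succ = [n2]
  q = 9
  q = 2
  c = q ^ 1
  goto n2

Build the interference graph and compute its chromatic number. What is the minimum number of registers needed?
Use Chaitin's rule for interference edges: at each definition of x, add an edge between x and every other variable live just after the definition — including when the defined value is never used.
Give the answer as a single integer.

Answer: 3

Analysis:
Per-block:
  n0: {a,g,q} / ∅
  n1: {g} / ∅
  n2: {g,z} / ∅
  n3: {a,c,g} / {g}
  n4: {c} / ∅
  n5: {a,q} / ∅
  n6: {g,z} / ∅
  n7: {a} / {a}
  n8: {c,q} / ∅

Live sets:
  live n0: ∅→{a}
  live n1: ∅→∅
  live n2: {a}→{a,g}
  live n3: {g}→{a}
  live n4: {a}→{a}
  live n5: ∅→{a}
  live n6: ∅→∅
  live n7: {a}→{a}
  live n8: {a}→{a}

Interference:
  a: {c,g,q,z}
  c: {a}
  g: {a,z}
  q: {a}
  z: {a,g}

Registers:
  {a,g,z} pairwise interfere (3-clique) ⇒ χ ≥ 3
  assign a→r0 c→r1 g→r1 q→r1 z→r2 — no edge inside a register ⇒ χ ≤ 3
  χ = 3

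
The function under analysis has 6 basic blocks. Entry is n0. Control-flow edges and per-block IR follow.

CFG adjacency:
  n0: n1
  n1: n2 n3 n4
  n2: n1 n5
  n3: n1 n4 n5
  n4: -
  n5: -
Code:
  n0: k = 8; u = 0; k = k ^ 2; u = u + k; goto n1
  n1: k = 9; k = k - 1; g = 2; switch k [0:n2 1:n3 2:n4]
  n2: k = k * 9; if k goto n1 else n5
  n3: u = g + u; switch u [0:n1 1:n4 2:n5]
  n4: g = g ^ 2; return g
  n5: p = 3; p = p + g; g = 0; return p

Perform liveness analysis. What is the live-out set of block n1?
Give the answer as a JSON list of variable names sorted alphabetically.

Per-block:
  n0: {k,u} / ∅
  n1: {g,k} / ∅
  n2: {k} / {k}
  n3: {u} / {g,u}
  n4: {g} / {g}
  n5: {g,p} / {g}

Live sets:
  n0 li=∅ lo={u}
  n1 li={u} lo={g,k,u}
  n2 li={g,k,u} lo={g,u}
  n3 li={g,u} lo={g,u}
  n4 li={g} lo=∅
  n5 li={g} lo=∅

live-out(n1) = ["g", "k", "u"]

Answer: ["g", "k", "u"]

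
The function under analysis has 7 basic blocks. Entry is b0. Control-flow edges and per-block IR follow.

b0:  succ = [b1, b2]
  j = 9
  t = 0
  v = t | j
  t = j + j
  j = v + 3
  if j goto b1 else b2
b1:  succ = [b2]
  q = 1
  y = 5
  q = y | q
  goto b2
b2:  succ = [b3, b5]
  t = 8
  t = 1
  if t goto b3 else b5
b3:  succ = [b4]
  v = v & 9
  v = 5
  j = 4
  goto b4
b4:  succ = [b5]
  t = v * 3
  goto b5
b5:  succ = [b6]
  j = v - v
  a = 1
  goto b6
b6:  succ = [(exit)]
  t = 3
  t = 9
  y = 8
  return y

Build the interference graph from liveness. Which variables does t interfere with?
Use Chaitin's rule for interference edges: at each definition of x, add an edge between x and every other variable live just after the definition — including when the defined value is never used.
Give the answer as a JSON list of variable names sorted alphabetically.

Answer: ["j", "v"]

Derivation:
def/use:
  b0: def={j,t,v} ue=∅
  b1: def={q,y} ue=∅
  b2: def={t} ue=∅
  b3: def={j,v} ue={v}
  b4: def={t} ue={v}
  b5: def={a,j} ue={v}
  b6: def={t,y} ue=∅

Liveness:
  b0 li=∅ lo={v}
  b1 li={v} lo={v}
  b2 li={v} lo={v}
  b3 li={v} lo={v}
  b4 li={v} lo={v}
  b5 li={v} lo=∅
  b6 li=∅ lo=∅

Conflict graph:
  a: ∅
  j: {t,v}
  q: {v,y}
  t: {j,v}
  v: {j,q,t,y}
  y: {q,v}

N(t) = ["j", "v"]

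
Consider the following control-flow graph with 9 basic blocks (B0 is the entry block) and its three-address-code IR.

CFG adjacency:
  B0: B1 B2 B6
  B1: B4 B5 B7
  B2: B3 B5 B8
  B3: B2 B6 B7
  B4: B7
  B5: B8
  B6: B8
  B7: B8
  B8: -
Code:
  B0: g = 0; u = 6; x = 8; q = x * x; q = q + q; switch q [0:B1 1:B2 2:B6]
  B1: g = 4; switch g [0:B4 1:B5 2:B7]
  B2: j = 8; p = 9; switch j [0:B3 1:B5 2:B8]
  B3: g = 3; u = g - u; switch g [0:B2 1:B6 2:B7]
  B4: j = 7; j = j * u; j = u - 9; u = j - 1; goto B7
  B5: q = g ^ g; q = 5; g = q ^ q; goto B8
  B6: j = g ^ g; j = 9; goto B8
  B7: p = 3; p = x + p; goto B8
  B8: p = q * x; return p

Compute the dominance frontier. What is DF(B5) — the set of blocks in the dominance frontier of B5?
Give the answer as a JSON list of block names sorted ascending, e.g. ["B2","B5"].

Answer: ["B8"]

Derivation:
idom tree: B1←B0 B2←B0 B3←B2 B4←B1 B5←B0 B6←B0 B7←B0 B8←B0
Dom at joins:
  B2: preds {B0,B3}: {B0} ∩ {B0,B2,B3} = {B0}; idom=B0
  B5: preds {B1,B2}: {B0,B1} ∩ {B0,B2} = {B0}; idom=B0
  B6: preds {B0,B3}: {B0} ∩ {B0,B2,B3} = {B0}; idom=B0
  B7: preds {B1,B3,B4}: {B0,B1} ∩ {B0,B2,B3} ∩ {B0,B1,B4} = {B0}; idom=B0
  B8: preds {B2,B5,B6,B7}: {B0,B2} ∩ {B0,B5} ∩ {B0,B6} ∩ {B0,B7} = {B0}; idom=B0

Frontier:
  join B2 pred B0: · stop@B0
  join B2 pred B3: B3→B2 stop@B0
  join B5 pred B1: B1 stop@B0
  join B5 pred B2: B2 stop@B0
  join B6 pred B0: · stop@B0
  join B6 pred B3: B3→B2 stop@B0
  join B7 pred B1: B1 stop@B0
  join B7 pred B3: B3→B2 stop@B0
  join B7 pred B4: B4→B1 stop@B0
  join B8 pred B2: B2 stop@B0
  join B8 pred B5: B5 stop@B0
  join B8 pred B6: B6 stop@B0
  join B8 pred B7: B7 stop@B0
  B0 → ∅
  B1 → {B5,B7}
  B2 → {B2,B5,B6,B7,B8}
  B3 → {B2,B6,B7}
  B4 → {B7}
  B5 → {B8}
  B6 → {B8}
  B7 → {B8}
  B8 → ∅

DF(B5) = ["B8"]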